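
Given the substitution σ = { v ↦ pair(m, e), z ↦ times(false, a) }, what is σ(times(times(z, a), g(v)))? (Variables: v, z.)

Replace each occurrence of v with pair(m, e).
Replace each occurrence of z with times(false, a).
Result: times(times(times(false, a), a), g(pair(m, e))).

times(times(times(false, a), a), g(pair(m, e)))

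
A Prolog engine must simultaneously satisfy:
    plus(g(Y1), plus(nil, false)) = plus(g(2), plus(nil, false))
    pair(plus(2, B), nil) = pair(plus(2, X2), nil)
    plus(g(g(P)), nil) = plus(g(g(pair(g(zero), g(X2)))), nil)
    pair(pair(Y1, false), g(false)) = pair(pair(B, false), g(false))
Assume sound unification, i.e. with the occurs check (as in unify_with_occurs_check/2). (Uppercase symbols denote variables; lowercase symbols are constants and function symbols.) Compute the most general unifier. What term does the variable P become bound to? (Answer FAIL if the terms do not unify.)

Decompose plus/2: g(Y1) = g(2),  plus(nil, false) = plus(nil, false).
Decompose g/1: Y1 = 2.
Bind Y1 := 2; substituting into the one remaining equation that mentions Y1 gives: pair(pair(2, false), g(false)) = pair(pair(B, false), g(false)).
Delete trivial equation plus(nil, false) = plus(nil, false).
Decompose pair/2: plus(2, B) = plus(2, X2),  nil = nil.
Decompose plus/2: 2 = 2,  B = X2.
Delete trivial equation 2 = 2.
Bind B := X2; substituting into the one remaining equation that mentions B gives: pair(pair(2, false), g(false)) = pair(pair(X2, false), g(false)).
Delete trivial equation nil = nil.
Decompose plus/2: g(g(P)) = g(g(pair(g(zero), g(X2)))),  nil = nil.
Decompose g/1: g(P) = g(pair(g(zero), g(X2))).
Decompose g/1: P = pair(g(zero), g(X2)).
Bind P := pair(g(zero), g(X2)); no other remaining equation mentions P.
Delete trivial equation nil = nil.
Decompose pair/2: pair(2, false) = pair(X2, false),  g(false) = g(false).
Decompose pair/2: 2 = X2,  false = false.
Bind X2 := 2; no other remaining equation mentions X2. Substituting into the earlier bindings gives B := 2, P := pair(g(zero), g(2)).
Delete trivial equation false = false.
Delete trivial equation g(false) = g(false).
MGU = { Y1 -> 2, B -> 2, P -> pair(g(zero), g(2)), X2 -> 2 }, so P -> pair(g(zero), g(2)).

pair(g(zero), g(2))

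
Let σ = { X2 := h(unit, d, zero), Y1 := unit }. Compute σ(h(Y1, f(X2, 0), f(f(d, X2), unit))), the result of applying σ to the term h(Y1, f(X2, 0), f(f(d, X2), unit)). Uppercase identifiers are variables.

h(unit, f(h(unit, d, zero), 0), f(f(d, h(unit, d, zero)), unit))

Replace each occurrence of X2 with h(unit, d, zero).
Replace each occurrence of Y1 with unit.
Result: h(unit, f(h(unit, d, zero), 0), f(f(d, h(unit, d, zero)), unit)).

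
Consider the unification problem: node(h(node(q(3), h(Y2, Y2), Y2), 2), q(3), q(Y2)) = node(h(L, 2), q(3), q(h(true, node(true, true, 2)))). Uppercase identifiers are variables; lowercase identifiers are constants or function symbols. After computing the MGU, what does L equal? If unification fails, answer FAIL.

Decompose node/3: h(node(q(3), h(Y2, Y2), Y2), 2) = h(L, 2),  q(3) = q(3),  q(Y2) = q(h(true, node(true, true, 2))).
Decompose h/2: node(q(3), h(Y2, Y2), Y2) = L,  2 = 2.
Bind L := node(q(3), h(Y2, Y2), Y2); no other remaining equation mentions L.
Delete trivial equation 2 = 2.
Delete trivial equation q(3) = q(3).
Decompose q/1: Y2 = h(true, node(true, true, 2)).
Bind Y2 := h(true, node(true, true, 2)). Substituting into the earlier binding gives L := node(q(3), h(h(true, node(true, true, 2)), h(true, node(true, true, 2))), h(true, node(true, true, 2))).
MGU = { L -> node(q(3), h(h(true, node(true, true, 2)), h(true, node(true, true, 2))), h(true, node(true, true, 2))), Y2 -> h(true, node(true, true, 2)) }, so L -> node(q(3), h(h(true, node(true, true, 2)), h(true, node(true, true, 2))), h(true, node(true, true, 2))).

node(q(3), h(h(true, node(true, true, 2)), h(true, node(true, true, 2))), h(true, node(true, true, 2)))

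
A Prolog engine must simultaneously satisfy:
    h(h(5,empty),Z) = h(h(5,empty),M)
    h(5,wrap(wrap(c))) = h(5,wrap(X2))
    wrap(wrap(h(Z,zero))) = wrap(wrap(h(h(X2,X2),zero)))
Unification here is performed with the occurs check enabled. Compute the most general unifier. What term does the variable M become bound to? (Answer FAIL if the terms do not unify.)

Decompose h/2: h(5,empty) = h(5,empty),  Z = M.
Delete trivial equation h(5,empty) = h(5,empty).
Bind Z := M; substituting into the one remaining equation that mentions Z gives: wrap(wrap(h(M,zero))) = wrap(wrap(h(h(X2,X2),zero))).
Decompose h/2: 5 = 5,  wrap(wrap(c)) = wrap(X2).
Delete trivial equation 5 = 5.
Decompose wrap/1: wrap(c) = X2.
Bind X2 := wrap(c); substituting into the remaining equation gives: wrap(wrap(h(M,zero))) = wrap(wrap(h(h(wrap(c),wrap(c)),zero))).
Decompose wrap/1: wrap(h(M,zero)) = wrap(h(h(wrap(c),wrap(c)),zero)).
Decompose wrap/1: h(M,zero) = h(h(wrap(c),wrap(c)),zero).
Decompose h/2: M = h(wrap(c),wrap(c)),  zero = zero.
Bind M := h(wrap(c),wrap(c)); no other remaining equation mentions M. Substituting into the earlier binding gives Z := h(wrap(c),wrap(c)).
Delete trivial equation zero = zero.
MGU = { Z = h(wrap(c),wrap(c)), X2 = wrap(c), M = h(wrap(c),wrap(c)) }, so M = h(wrap(c),wrap(c)).

h(wrap(c),wrap(c))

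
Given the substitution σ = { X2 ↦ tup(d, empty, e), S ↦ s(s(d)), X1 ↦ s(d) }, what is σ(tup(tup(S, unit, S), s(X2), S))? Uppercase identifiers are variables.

tup(tup(s(s(d)), unit, s(s(d))), s(tup(d, empty, e)), s(s(d)))

Replace each occurrence of X2 with tup(d, empty, e).
Replace each occurrence of S with s(s(d)).
Result: tup(tup(s(s(d)), unit, s(s(d))), s(tup(d, empty, e)), s(s(d))).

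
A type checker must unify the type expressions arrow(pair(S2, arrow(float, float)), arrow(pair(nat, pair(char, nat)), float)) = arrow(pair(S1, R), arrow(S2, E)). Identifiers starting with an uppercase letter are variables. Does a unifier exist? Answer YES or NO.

YES

Decompose arrow/2: pair(S2, arrow(float, float)) = pair(S1, R),  arrow(pair(nat, pair(char, nat)), float) = arrow(S2, E).
Decompose pair/2: S2 = S1,  arrow(float, float) = R.
Bind S2 := S1; substituting into the one remaining equation that mentions S2 gives: arrow(pair(nat, pair(char, nat)), float) = arrow(S1, E).
Bind R := arrow(float, float); no other remaining equation mentions R.
Decompose arrow/2: pair(nat, pair(char, nat)) = S1,  float = E.
Bind S1 := pair(nat, pair(char, nat)); no other remaining equation mentions S1. Substituting into the earlier binding gives S2 := pair(nat, pair(char, nat)).
Bind E := float.
No equations remain and no clash or occurs-check failure arose, so a unifier exists.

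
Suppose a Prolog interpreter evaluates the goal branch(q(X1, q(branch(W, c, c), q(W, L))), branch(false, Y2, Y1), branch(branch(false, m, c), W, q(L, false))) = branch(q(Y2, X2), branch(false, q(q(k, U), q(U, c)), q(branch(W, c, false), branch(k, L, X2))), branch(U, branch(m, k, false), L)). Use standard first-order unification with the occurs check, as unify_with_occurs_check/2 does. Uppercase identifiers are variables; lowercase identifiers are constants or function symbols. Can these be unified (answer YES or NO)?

Decompose branch/3: q(X1, q(branch(W, c, c), q(W, L))) = q(Y2, X2),  branch(false, Y2, Y1) = branch(false, q(q(k, U), q(U, c)), q(branch(W, c, false), branch(k, L, X2))),  branch(branch(false, m, c), W, q(L, false)) = branch(U, branch(m, k, false), L).
Decompose q/2: X1 = Y2,  q(branch(W, c, c), q(W, L)) = X2.
Bind X1 := Y2; no other remaining equation mentions X1.
Bind X2 := q(branch(W, c, c), q(W, L)); substituting into the one remaining equation that mentions X2 gives: branch(false, Y2, Y1) = branch(false, q(q(k, U), q(U, c)), q(branch(W, c, false), branch(k, L, q(branch(W, c, c), q(W, L))))).
Decompose branch/3: false = false,  Y2 = q(q(k, U), q(U, c)),  Y1 = q(branch(W, c, false), branch(k, L, q(branch(W, c, c), q(W, L)))).
Delete trivial equation false = false.
Bind Y2 := q(q(k, U), q(U, c)); no other remaining equation mentions Y2. Substituting into the earlier binding gives X1 := q(q(k, U), q(U, c)).
Bind Y1 := q(branch(W, c, false), branch(k, L, q(branch(W, c, c), q(W, L)))); no other remaining equation mentions Y1.
Decompose branch/3: branch(false, m, c) = U,  W = branch(m, k, false),  q(L, false) = L.
Bind U := branch(false, m, c); no other remaining equation mentions U. Substituting into the earlier bindings gives X1 := q(q(k, branch(false, m, c)), q(branch(false, m, c), c)), Y2 := q(q(k, branch(false, m, c)), q(branch(false, m, c), c)).
Bind W := branch(m, k, false); no other remaining equation mentions W. Substituting into the earlier bindings gives X2 := q(branch(branch(m, k, false), c, c), q(branch(m, k, false), L)), Y1 := q(branch(branch(m, k, false), c, false), branch(k, L, q(branch(branch(m, k, false), c, c), q(branch(m, k, false), L)))).
Occurs check fails: L occurs in q(L, false); the equation L = q(L, false) has no finite solution.

NO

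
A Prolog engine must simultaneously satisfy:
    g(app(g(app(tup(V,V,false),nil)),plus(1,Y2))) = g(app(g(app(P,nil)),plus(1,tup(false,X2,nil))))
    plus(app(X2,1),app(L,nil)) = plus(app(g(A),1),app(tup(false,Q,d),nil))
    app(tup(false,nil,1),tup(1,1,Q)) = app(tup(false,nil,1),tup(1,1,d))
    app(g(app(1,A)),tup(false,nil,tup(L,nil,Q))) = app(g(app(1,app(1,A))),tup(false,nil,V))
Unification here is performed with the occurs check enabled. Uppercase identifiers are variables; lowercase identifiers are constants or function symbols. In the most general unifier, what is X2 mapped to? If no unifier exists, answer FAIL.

FAIL

Decompose g/1: app(g(app(tup(V,V,false),nil)),plus(1,Y2)) = app(g(app(P,nil)),plus(1,tup(false,X2,nil))).
Decompose app/2: g(app(tup(V,V,false),nil)) = g(app(P,nil)),  plus(1,Y2) = plus(1,tup(false,X2,nil)).
Decompose g/1: app(tup(V,V,false),nil) = app(P,nil).
Decompose app/2: tup(V,V,false) = P,  nil = nil.
Bind P := tup(V,V,false); no other remaining equation mentions P.
Delete trivial equation nil = nil.
Decompose plus/2: 1 = 1,  Y2 = tup(false,X2,nil).
Delete trivial equation 1 = 1.
Bind Y2 := tup(false,X2,nil); no other remaining equation mentions Y2.
Decompose plus/2: app(X2,1) = app(g(A),1),  app(L,nil) = app(tup(false,Q,d),nil).
Decompose app/2: X2 = g(A),  1 = 1.
Bind X2 := g(A); no other remaining equation mentions X2. Substituting into the earlier binding gives Y2 := tup(false,g(A),nil).
Delete trivial equation 1 = 1.
Decompose app/2: L = tup(false,Q,d),  nil = nil.
Bind L := tup(false,Q,d); substituting into the one remaining equation that mentions L gives: app(g(app(1,A)),tup(false,nil,tup(tup(false,Q,d),nil,Q))) = app(g(app(1,app(1,A))),tup(false,nil,V)).
Delete trivial equation nil = nil.
Decompose app/2: tup(false,nil,1) = tup(false,nil,1),  tup(1,1,Q) = tup(1,1,d).
Delete trivial equation tup(false,nil,1) = tup(false,nil,1).
Decompose tup/3: 1 = 1,  1 = 1,  Q = d.
Delete trivial equation 1 = 1.
Delete trivial equation 1 = 1.
Bind Q := d; substituting into the remaining equation gives: app(g(app(1,A)),tup(false,nil,tup(tup(false,d,d),nil,d))) = app(g(app(1,app(1,A))),tup(false,nil,V)). Substituting into the earlier binding gives L := tup(false,d,d).
Decompose app/2: g(app(1,A)) = g(app(1,app(1,A))),  tup(false,nil,tup(tup(false,d,d),nil,d)) = tup(false,nil,V).
Decompose g/1: app(1,A) = app(1,app(1,A)).
Decompose app/2: 1 = 1,  A = app(1,A).
Delete trivial equation 1 = 1.
Occurs check fails: A occurs in app(1,A); the equation A = app(1,A) has no finite solution.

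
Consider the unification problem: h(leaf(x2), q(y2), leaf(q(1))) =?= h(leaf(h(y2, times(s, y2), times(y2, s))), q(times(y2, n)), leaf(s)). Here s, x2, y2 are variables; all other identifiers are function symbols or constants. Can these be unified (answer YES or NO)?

Decompose h/3: leaf(x2) =?= leaf(h(y2, times(s, y2), times(y2, s))),  q(y2) =?= q(times(y2, n)),  leaf(q(1)) =?= leaf(s).
Decompose leaf/1: x2 =?= h(y2, times(s, y2), times(y2, s)).
Bind x2 := h(y2, times(s, y2), times(y2, s)); no other remaining equation mentions x2.
Decompose q/1: y2 =?= times(y2, n).
Occurs check fails: y2 occurs in times(y2, n); the equation y2 =?= times(y2, n) has no finite solution.

NO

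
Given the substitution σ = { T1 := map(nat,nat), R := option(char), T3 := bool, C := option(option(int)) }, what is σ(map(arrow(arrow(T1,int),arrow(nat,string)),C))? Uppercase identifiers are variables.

map(arrow(arrow(map(nat,nat),int),arrow(nat,string)),option(option(int)))

Replace each occurrence of T1 with map(nat,nat).
Replace each occurrence of C with option(option(int)).
Result: map(arrow(arrow(map(nat,nat),int),arrow(nat,string)),option(option(int))).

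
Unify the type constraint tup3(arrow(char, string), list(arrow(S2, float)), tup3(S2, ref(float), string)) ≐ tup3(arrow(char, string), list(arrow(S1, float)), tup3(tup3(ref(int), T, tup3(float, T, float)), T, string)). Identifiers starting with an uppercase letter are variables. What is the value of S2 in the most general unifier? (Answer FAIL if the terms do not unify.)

Decompose tup3/3: arrow(char, string) ≐ arrow(char, string),  list(arrow(S2, float)) ≐ list(arrow(S1, float)),  tup3(S2, ref(float), string) ≐ tup3(tup3(ref(int), T, tup3(float, T, float)), T, string).
Delete trivial equation arrow(char, string) ≐ arrow(char, string).
Decompose list/1: arrow(S2, float) ≐ arrow(S1, float).
Decompose arrow/2: S2 ≐ S1,  float ≐ float.
Bind S2 := S1; substituting into the one remaining equation that mentions S2 gives: tup3(S1, ref(float), string) ≐ tup3(tup3(ref(int), T, tup3(float, T, float)), T, string).
Delete trivial equation float ≐ float.
Decompose tup3/3: S1 ≐ tup3(ref(int), T, tup3(float, T, float)),  ref(float) ≐ T,  string ≐ string.
Bind S1 := tup3(ref(int), T, tup3(float, T, float)); no other remaining equation mentions S1. Substituting into the earlier binding gives S2 := tup3(ref(int), T, tup3(float, T, float)).
Bind T := ref(float); no other remaining equation mentions T. Substituting into the earlier bindings gives S2 := tup3(ref(int), ref(float), tup3(float, ref(float), float)), S1 := tup3(ref(int), ref(float), tup3(float, ref(float), float)).
Delete trivial equation string ≐ string.
MGU = { S2 ↦ tup3(ref(int), ref(float), tup3(float, ref(float), float)), S1 ↦ tup3(ref(int), ref(float), tup3(float, ref(float), float)), T ↦ ref(float) }, so S2 ↦ tup3(ref(int), ref(float), tup3(float, ref(float), float)).

tup3(ref(int), ref(float), tup3(float, ref(float), float))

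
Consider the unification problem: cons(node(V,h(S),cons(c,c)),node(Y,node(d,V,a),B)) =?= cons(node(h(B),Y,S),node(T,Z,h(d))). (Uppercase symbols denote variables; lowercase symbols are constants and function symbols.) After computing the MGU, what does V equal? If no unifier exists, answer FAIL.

h(h(d))

Decompose cons/2: node(V,h(S),cons(c,c)) =?= node(h(B),Y,S),  node(Y,node(d,V,a),B) =?= node(T,Z,h(d)).
Decompose node/3: V =?= h(B),  h(S) =?= Y,  cons(c,c) =?= S.
Bind V := h(B); substituting into the one remaining equation that mentions V gives: node(Y,node(d,h(B),a),B) =?= node(T,Z,h(d)).
Bind Y := h(S); substituting into the one remaining equation that mentions Y gives: node(h(S),node(d,h(B),a),B) =?= node(T,Z,h(d)).
Bind S := cons(c,c); substituting into the remaining equation gives: node(h(cons(c,c)),node(d,h(B),a),B) =?= node(T,Z,h(d)). Substituting into the earlier binding gives Y := h(cons(c,c)).
Decompose node/3: h(cons(c,c)) =?= T,  node(d,h(B),a) =?= Z,  B =?= h(d).
Bind T := h(cons(c,c)); no other remaining equation mentions T.
Bind Z := node(d,h(B),a); no other remaining equation mentions Z.
Bind B := h(d). Substituting into the earlier bindings gives V := h(h(d)), Z := node(d,h(h(d)),a).
MGU = { V -> h(h(d)), Y -> h(cons(c,c)), S -> cons(c,c), T -> h(cons(c,c)), Z -> node(d,h(h(d)),a), B -> h(d) }, so V -> h(h(d)).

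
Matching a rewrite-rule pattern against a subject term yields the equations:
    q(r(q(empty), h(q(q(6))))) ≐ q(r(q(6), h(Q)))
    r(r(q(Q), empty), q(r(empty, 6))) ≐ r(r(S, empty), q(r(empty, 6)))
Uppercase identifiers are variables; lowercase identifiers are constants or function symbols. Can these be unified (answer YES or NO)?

NO

Decompose q/1: r(q(empty), h(q(q(6)))) ≐ r(q(6), h(Q)).
Decompose r/2: q(empty) ≐ q(6),  h(q(q(6))) ≐ h(Q).
Decompose q/1: empty ≐ 6.
Clash: constants empty and 6 differ; no unifier exists.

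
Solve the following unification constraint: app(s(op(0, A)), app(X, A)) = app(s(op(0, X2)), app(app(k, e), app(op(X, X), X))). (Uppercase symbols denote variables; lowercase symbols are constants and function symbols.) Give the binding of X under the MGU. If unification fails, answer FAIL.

app(k, e)

Decompose app/2: s(op(0, A)) = s(op(0, X2)),  app(X, A) = app(app(k, e), app(op(X, X), X)).
Decompose s/1: op(0, A) = op(0, X2).
Decompose op/2: 0 = 0,  A = X2.
Delete trivial equation 0 = 0.
Bind A := X2; substituting into the remaining equation gives: app(X, X2) = app(app(k, e), app(op(X, X), X)).
Decompose app/2: X = app(k, e),  X2 = app(op(X, X), X).
Bind X := app(k, e); substituting into the remaining equation gives: X2 = app(op(app(k, e), app(k, e)), app(k, e)).
Bind X2 := app(op(app(k, e), app(k, e)), app(k, e)). Substituting into the earlier binding gives A := app(op(app(k, e), app(k, e)), app(k, e)).
MGU = { A := app(op(app(k, e), app(k, e)), app(k, e)), X := app(k, e), X2 := app(op(app(k, e), app(k, e)), app(k, e)) }, so X := app(k, e).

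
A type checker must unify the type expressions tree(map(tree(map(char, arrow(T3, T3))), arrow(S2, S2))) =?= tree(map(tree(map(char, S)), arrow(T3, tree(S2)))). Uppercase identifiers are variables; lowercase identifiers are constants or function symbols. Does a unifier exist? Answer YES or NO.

Decompose tree/1: map(tree(map(char, arrow(T3, T3))), arrow(S2, S2)) =?= map(tree(map(char, S)), arrow(T3, tree(S2))).
Decompose map/2: tree(map(char, arrow(T3, T3))) =?= tree(map(char, S)),  arrow(S2, S2) =?= arrow(T3, tree(S2)).
Decompose tree/1: map(char, arrow(T3, T3)) =?= map(char, S).
Decompose map/2: char =?= char,  arrow(T3, T3) =?= S.
Delete trivial equation char =?= char.
Bind S := arrow(T3, T3); no other remaining equation mentions S.
Decompose arrow/2: S2 =?= T3,  S2 =?= tree(S2).
Bind S2 := T3; substituting into the remaining equation gives: T3 =?= tree(T3).
Occurs check fails: T3 occurs in tree(T3); the equation T3 =?= tree(T3) has no finite solution.

NO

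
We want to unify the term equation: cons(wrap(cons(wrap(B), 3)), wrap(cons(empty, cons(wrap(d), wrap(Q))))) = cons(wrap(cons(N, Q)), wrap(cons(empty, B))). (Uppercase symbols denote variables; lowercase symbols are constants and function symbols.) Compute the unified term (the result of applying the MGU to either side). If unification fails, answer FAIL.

cons(wrap(cons(wrap(cons(wrap(d), wrap(3))), 3)), wrap(cons(empty, cons(wrap(d), wrap(3)))))

Decompose cons/2: wrap(cons(wrap(B), 3)) = wrap(cons(N, Q)),  wrap(cons(empty, cons(wrap(d), wrap(Q)))) = wrap(cons(empty, B)).
Decompose wrap/1: cons(wrap(B), 3) = cons(N, Q).
Decompose cons/2: wrap(B) = N,  3 = Q.
Bind N := wrap(B); no other remaining equation mentions N.
Bind Q := 3; substituting into the remaining equation gives: wrap(cons(empty, cons(wrap(d), wrap(3)))) = wrap(cons(empty, B)).
Decompose wrap/1: cons(empty, cons(wrap(d), wrap(3))) = cons(empty, B).
Decompose cons/2: empty = empty,  cons(wrap(d), wrap(3)) = B.
Delete trivial equation empty = empty.
Bind B := cons(wrap(d), wrap(3)). Substituting into the earlier binding gives N := wrap(cons(wrap(d), wrap(3))).
Applying the MGU to either side gives cons(wrap(cons(wrap(cons(wrap(d), wrap(3))), 3)), wrap(cons(empty, cons(wrap(d), wrap(3))))).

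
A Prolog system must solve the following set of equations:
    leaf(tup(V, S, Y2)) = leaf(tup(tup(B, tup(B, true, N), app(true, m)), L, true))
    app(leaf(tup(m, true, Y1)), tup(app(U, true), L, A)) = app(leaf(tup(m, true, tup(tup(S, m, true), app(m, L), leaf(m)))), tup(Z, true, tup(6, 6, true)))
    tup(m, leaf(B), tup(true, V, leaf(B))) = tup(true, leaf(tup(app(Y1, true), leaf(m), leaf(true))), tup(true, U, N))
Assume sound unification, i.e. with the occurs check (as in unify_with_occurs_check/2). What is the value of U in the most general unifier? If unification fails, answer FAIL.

FAIL

Decompose leaf/1: tup(V, S, Y2) = tup(tup(B, tup(B, true, N), app(true, m)), L, true).
Decompose tup/3: V = tup(B, tup(B, true, N), app(true, m)),  S = L,  Y2 = true.
Bind V := tup(B, tup(B, true, N), app(true, m)); substituting into the one remaining equation that mentions V gives: tup(m, leaf(B), tup(true, tup(B, tup(B, true, N), app(true, m)), leaf(B))) = tup(true, leaf(tup(app(Y1, true), leaf(m), leaf(true))), tup(true, U, N)).
Bind S := L; substituting into the one remaining equation that mentions S gives: app(leaf(tup(m, true, Y1)), tup(app(U, true), L, A)) = app(leaf(tup(m, true, tup(tup(L, m, true), app(m, L), leaf(m)))), tup(Z, true, tup(6, 6, true))).
Bind Y2 := true; no other remaining equation mentions Y2.
Decompose app/2: leaf(tup(m, true, Y1)) = leaf(tup(m, true, tup(tup(L, m, true), app(m, L), leaf(m)))),  tup(app(U, true), L, A) = tup(Z, true, tup(6, 6, true)).
Decompose leaf/1: tup(m, true, Y1) = tup(m, true, tup(tup(L, m, true), app(m, L), leaf(m))).
Decompose tup/3: m = m,  true = true,  Y1 = tup(tup(L, m, true), app(m, L), leaf(m)).
Delete trivial equation m = m.
Delete trivial equation true = true.
Bind Y1 := tup(tup(L, m, true), app(m, L), leaf(m)); substituting into the one remaining equation that mentions Y1 gives: tup(m, leaf(B), tup(true, tup(B, tup(B, true, N), app(true, m)), leaf(B))) = tup(true, leaf(tup(app(tup(tup(L, m, true), app(m, L), leaf(m)), true), leaf(m), leaf(true))), tup(true, U, N)).
Decompose tup/3: app(U, true) = Z,  L = true,  A = tup(6, 6, true).
Bind Z := app(U, true); no other remaining equation mentions Z.
Bind L := true; substituting into the one remaining equation that mentions L gives: tup(m, leaf(B), tup(true, tup(B, tup(B, true, N), app(true, m)), leaf(B))) = tup(true, leaf(tup(app(tup(tup(true, m, true), app(m, true), leaf(m)), true), leaf(m), leaf(true))), tup(true, U, N)). Substituting into the earlier bindings gives S := true, Y1 := tup(tup(true, m, true), app(m, true), leaf(m)).
Bind A := tup(6, 6, true); no other remaining equation mentions A.
Decompose tup/3: m = true,  leaf(B) = leaf(tup(app(tup(tup(true, m, true), app(m, true), leaf(m)), true), leaf(m), leaf(true))),  tup(true, tup(B, tup(B, true, N), app(true, m)), leaf(B)) = tup(true, U, N).
Clash: constants m and true differ; no unifier exists.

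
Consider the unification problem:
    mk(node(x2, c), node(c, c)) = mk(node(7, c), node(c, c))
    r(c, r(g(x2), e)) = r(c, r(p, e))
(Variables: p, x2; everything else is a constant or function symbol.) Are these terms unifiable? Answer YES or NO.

Decompose mk/2: node(x2, c) = node(7, c),  node(c, c) = node(c, c).
Decompose node/2: x2 = 7,  c = c.
Bind x2 := 7; substituting into the one remaining equation that mentions x2 gives: r(c, r(g(7), e)) = r(c, r(p, e)).
Delete trivial equation c = c.
Delete trivial equation node(c, c) = node(c, c).
Decompose r/2: c = c,  r(g(7), e) = r(p, e).
Delete trivial equation c = c.
Decompose r/2: g(7) = p,  e = e.
Bind p := g(7); no other remaining equation mentions p.
Delete trivial equation e = e.
No equations remain and no clash or occurs-check failure arose, so a unifier exists.

YES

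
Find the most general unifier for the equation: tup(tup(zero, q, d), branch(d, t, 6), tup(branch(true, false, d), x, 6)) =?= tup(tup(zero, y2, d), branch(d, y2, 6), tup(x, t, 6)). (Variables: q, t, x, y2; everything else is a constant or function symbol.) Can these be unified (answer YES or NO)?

YES

Decompose tup/3: tup(zero, q, d) =?= tup(zero, y2, d),  branch(d, t, 6) =?= branch(d, y2, 6),  tup(branch(true, false, d), x, 6) =?= tup(x, t, 6).
Decompose tup/3: zero =?= zero,  q =?= y2,  d =?= d.
Delete trivial equation zero =?= zero.
Bind q := y2; no other remaining equation mentions q.
Delete trivial equation d =?= d.
Decompose branch/3: d =?= d,  t =?= y2,  6 =?= 6.
Delete trivial equation d =?= d.
Bind t := y2; substituting into the one remaining equation that mentions t gives: tup(branch(true, false, d), x, 6) =?= tup(x, y2, 6).
Delete trivial equation 6 =?= 6.
Decompose tup/3: branch(true, false, d) =?= x,  x =?= y2,  6 =?= 6.
Bind x := branch(true, false, d); substituting into the one remaining equation that mentions x gives: branch(true, false, d) =?= y2.
Bind y2 := branch(true, false, d); no other remaining equation mentions y2. Substituting into the earlier bindings gives q := branch(true, false, d), t := branch(true, false, d).
Delete trivial equation 6 =?= 6.
No equations remain and no clash or occurs-check failure arose, so a unifier exists.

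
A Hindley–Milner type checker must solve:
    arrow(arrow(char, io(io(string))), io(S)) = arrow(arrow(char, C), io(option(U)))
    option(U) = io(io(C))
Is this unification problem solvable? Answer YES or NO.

NO

Decompose arrow/2: arrow(char, io(io(string))) = arrow(char, C),  io(S) = io(option(U)).
Decompose arrow/2: char = char,  io(io(string)) = C.
Delete trivial equation char = char.
Bind C := io(io(string)); substituting into the one remaining equation that mentions C gives: option(U) = io(io(io(io(string)))).
Decompose io/1: S = option(U).
Bind S := option(U); no other remaining equation mentions S.
Clash: head symbols differ (option/1 vs io/1); no unifier exists.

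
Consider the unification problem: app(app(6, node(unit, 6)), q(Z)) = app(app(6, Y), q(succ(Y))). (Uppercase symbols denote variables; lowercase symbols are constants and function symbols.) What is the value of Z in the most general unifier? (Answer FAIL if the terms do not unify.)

succ(node(unit, 6))

Decompose app/2: app(6, node(unit, 6)) = app(6, Y),  q(Z) = q(succ(Y)).
Decompose app/2: 6 = 6,  node(unit, 6) = Y.
Delete trivial equation 6 = 6.
Bind Y := node(unit, 6); substituting into the remaining equation gives: q(Z) = q(succ(node(unit, 6))).
Decompose q/1: Z = succ(node(unit, 6)).
Bind Z := succ(node(unit, 6)).
MGU = { Y := node(unit, 6), Z := succ(node(unit, 6)) }, so Z := succ(node(unit, 6)).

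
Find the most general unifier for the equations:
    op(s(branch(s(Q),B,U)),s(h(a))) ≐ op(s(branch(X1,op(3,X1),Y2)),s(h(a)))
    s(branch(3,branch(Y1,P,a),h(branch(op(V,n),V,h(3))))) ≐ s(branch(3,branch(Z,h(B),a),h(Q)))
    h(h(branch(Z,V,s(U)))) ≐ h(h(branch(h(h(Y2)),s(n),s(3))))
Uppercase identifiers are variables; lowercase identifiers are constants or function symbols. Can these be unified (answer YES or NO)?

Decompose op/2: s(branch(s(Q),B,U)) ≐ s(branch(X1,op(3,X1),Y2)),  s(h(a)) ≐ s(h(a)).
Decompose s/1: branch(s(Q),B,U) ≐ branch(X1,op(3,X1),Y2).
Decompose branch/3: s(Q) ≐ X1,  B ≐ op(3,X1),  U ≐ Y2.
Bind X1 := s(Q); substituting into the one remaining equation that mentions X1 gives: B ≐ op(3,s(Q)).
Bind B := op(3,s(Q)); substituting into the one remaining equation that mentions B gives: s(branch(3,branch(Y1,P,a),h(branch(op(V,n),V,h(3))))) ≐ s(branch(3,branch(Z,h(op(3,s(Q))),a),h(Q))).
Bind U := Y2; substituting into the one remaining equation that mentions U gives: h(h(branch(Z,V,s(Y2)))) ≐ h(h(branch(h(h(Y2)),s(n),s(3)))).
Delete trivial equation s(h(a)) ≐ s(h(a)).
Decompose s/1: branch(3,branch(Y1,P,a),h(branch(op(V,n),V,h(3)))) ≐ branch(3,branch(Z,h(op(3,s(Q))),a),h(Q)).
Decompose branch/3: 3 ≐ 3,  branch(Y1,P,a) ≐ branch(Z,h(op(3,s(Q))),a),  h(branch(op(V,n),V,h(3))) ≐ h(Q).
Delete trivial equation 3 ≐ 3.
Decompose branch/3: Y1 ≐ Z,  P ≐ h(op(3,s(Q))),  a ≐ a.
Bind Y1 := Z; no other remaining equation mentions Y1.
Bind P := h(op(3,s(Q))); no other remaining equation mentions P.
Delete trivial equation a ≐ a.
Decompose h/1: branch(op(V,n),V,h(3)) ≐ Q.
Bind Q := branch(op(V,n),V,h(3)); no other remaining equation mentions Q. Substituting into the earlier bindings gives X1 := s(branch(op(V,n),V,h(3))), B := op(3,s(branch(op(V,n),V,h(3)))), P := h(op(3,s(branch(op(V,n),V,h(3))))).
Decompose h/1: h(branch(Z,V,s(Y2))) ≐ h(branch(h(h(Y2)),s(n),s(3))).
Decompose h/1: branch(Z,V,s(Y2)) ≐ branch(h(h(Y2)),s(n),s(3)).
Decompose branch/3: Z ≐ h(h(Y2)),  V ≐ s(n),  s(Y2) ≐ s(3).
Bind Z := h(h(Y2)); no other remaining equation mentions Z. Substituting into the earlier binding gives Y1 := h(h(Y2)).
Bind V := s(n); no other remaining equation mentions V. Substituting into the earlier bindings gives X1 := s(branch(op(s(n),n),s(n),h(3))), B := op(3,s(branch(op(s(n),n),s(n),h(3)))), P := h(op(3,s(branch(op(s(n),n),s(n),h(3))))), Q := branch(op(s(n),n),s(n),h(3)).
Decompose s/1: Y2 ≐ 3.
Bind Y2 := 3. Substituting into the earlier bindings gives U := 3, Y1 := h(h(3)), Z := h(h(3)).
No equations remain and no clash or occurs-check failure arose, so a unifier exists.

YES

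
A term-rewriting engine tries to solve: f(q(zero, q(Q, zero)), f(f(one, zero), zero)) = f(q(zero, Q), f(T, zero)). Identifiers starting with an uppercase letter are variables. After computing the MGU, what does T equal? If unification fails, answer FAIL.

FAIL

Decompose f/2: q(zero, q(Q, zero)) = q(zero, Q),  f(f(one, zero), zero) = f(T, zero).
Decompose q/2: zero = zero,  q(Q, zero) = Q.
Delete trivial equation zero = zero.
Occurs check fails: Q occurs in q(Q, zero); the equation Q = q(Q, zero) has no finite solution.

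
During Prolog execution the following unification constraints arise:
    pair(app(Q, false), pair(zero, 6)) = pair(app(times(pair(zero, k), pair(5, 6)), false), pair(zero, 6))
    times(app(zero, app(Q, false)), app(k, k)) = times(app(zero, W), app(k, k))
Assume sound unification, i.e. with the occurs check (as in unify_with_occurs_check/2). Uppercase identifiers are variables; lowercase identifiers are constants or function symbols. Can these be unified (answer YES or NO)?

YES

Decompose pair/2: app(Q, false) = app(times(pair(zero, k), pair(5, 6)), false),  pair(zero, 6) = pair(zero, 6).
Decompose app/2: Q = times(pair(zero, k), pair(5, 6)),  false = false.
Bind Q := times(pair(zero, k), pair(5, 6)); substituting into the one remaining equation that mentions Q gives: times(app(zero, app(times(pair(zero, k), pair(5, 6)), false)), app(k, k)) = times(app(zero, W), app(k, k)).
Delete trivial equation false = false.
Delete trivial equation pair(zero, 6) = pair(zero, 6).
Decompose times/2: app(zero, app(times(pair(zero, k), pair(5, 6)), false)) = app(zero, W),  app(k, k) = app(k, k).
Decompose app/2: zero = zero,  app(times(pair(zero, k), pair(5, 6)), false) = W.
Delete trivial equation zero = zero.
Bind W := app(times(pair(zero, k), pair(5, 6)), false); no other remaining equation mentions W.
Delete trivial equation app(k, k) = app(k, k).
No equations remain and no clash or occurs-check failure arose, so a unifier exists.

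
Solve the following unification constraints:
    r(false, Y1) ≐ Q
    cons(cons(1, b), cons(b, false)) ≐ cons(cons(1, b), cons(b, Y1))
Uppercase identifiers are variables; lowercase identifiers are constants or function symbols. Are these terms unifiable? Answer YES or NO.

Bind Q := r(false, Y1); no other remaining equation mentions Q.
Decompose cons/2: cons(1, b) ≐ cons(1, b),  cons(b, false) ≐ cons(b, Y1).
Delete trivial equation cons(1, b) ≐ cons(1, b).
Decompose cons/2: b ≐ b,  false ≐ Y1.
Delete trivial equation b ≐ b.
Bind Y1 := false. Substituting into the earlier binding gives Q := r(false, false).
No equations remain and no clash or occurs-check failure arose, so a unifier exists.

YES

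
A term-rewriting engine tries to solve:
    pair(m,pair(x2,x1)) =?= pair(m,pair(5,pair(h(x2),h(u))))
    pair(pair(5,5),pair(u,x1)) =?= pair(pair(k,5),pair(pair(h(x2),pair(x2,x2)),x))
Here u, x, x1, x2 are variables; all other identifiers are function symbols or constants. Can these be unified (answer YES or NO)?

NO

Decompose pair/2: m =?= m,  pair(x2,x1) =?= pair(5,pair(h(x2),h(u))).
Delete trivial equation m =?= m.
Decompose pair/2: x2 =?= 5,  x1 =?= pair(h(x2),h(u)).
Bind x2 := 5; substituting into the remaining equations gives: x1 =?= pair(h(5),h(u)),  pair(pair(5,5),pair(u,x1)) =?= pair(pair(k,5),pair(pair(h(5),pair(5,5)),x)).
Bind x1 := pair(h(5),h(u)); substituting into the remaining equation gives: pair(pair(5,5),pair(u,pair(h(5),h(u)))) =?= pair(pair(k,5),pair(pair(h(5),pair(5,5)),x)).
Decompose pair/2: pair(5,5) =?= pair(k,5),  pair(u,pair(h(5),h(u))) =?= pair(pair(h(5),pair(5,5)),x).
Decompose pair/2: 5 =?= k,  5 =?= 5.
Clash: constants 5 and k differ; no unifier exists.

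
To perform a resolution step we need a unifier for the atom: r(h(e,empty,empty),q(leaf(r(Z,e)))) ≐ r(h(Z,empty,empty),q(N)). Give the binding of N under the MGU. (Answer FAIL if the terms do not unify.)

Decompose r/2: h(e,empty,empty) ≐ h(Z,empty,empty),  q(leaf(r(Z,e))) ≐ q(N).
Decompose h/3: e ≐ Z,  empty ≐ empty,  empty ≐ empty.
Bind Z := e; substituting into the one remaining equation that mentions Z gives: q(leaf(r(e,e))) ≐ q(N).
Delete trivial equation empty ≐ empty.
Delete trivial equation empty ≐ empty.
Decompose q/1: leaf(r(e,e)) ≐ N.
Bind N := leaf(r(e,e)).
MGU = { Z := e, N := leaf(r(e,e)) }, so N := leaf(r(e,e)).

leaf(r(e,e))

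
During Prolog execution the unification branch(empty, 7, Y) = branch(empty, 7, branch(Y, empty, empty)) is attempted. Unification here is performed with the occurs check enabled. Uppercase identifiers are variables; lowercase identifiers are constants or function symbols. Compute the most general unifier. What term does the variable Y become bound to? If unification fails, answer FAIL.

FAIL

Decompose branch/3: empty = empty,  7 = 7,  Y = branch(Y, empty, empty).
Delete trivial equation empty = empty.
Delete trivial equation 7 = 7.
Occurs check fails: Y occurs in branch(Y, empty, empty); the equation Y = branch(Y, empty, empty) has no finite solution.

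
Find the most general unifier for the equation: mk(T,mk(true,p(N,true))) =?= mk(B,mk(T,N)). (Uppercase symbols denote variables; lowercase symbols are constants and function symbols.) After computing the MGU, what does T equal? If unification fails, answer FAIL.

Decompose mk/2: T =?= B,  mk(true,p(N,true)) =?= mk(T,N).
Bind T := B; substituting into the remaining equation gives: mk(true,p(N,true)) =?= mk(B,N).
Decompose mk/2: true =?= B,  p(N,true) =?= N.
Bind B := true; no other remaining equation mentions B. Substituting into the earlier binding gives T := true.
Occurs check fails: N occurs in p(N,true); the equation N =?= p(N,true) has no finite solution.

FAIL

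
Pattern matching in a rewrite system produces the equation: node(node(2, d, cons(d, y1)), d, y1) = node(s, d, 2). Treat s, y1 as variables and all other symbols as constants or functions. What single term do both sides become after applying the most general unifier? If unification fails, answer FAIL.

Decompose node/3: node(2, d, cons(d, y1)) = s,  d = d,  y1 = 2.
Bind s := node(2, d, cons(d, y1)); no other remaining equation mentions s.
Delete trivial equation d = d.
Bind y1 := 2. Substituting into the earlier binding gives s := node(2, d, cons(d, 2)).
Applying the MGU to either side gives node(node(2, d, cons(d, 2)), d, 2).

node(node(2, d, cons(d, 2)), d, 2)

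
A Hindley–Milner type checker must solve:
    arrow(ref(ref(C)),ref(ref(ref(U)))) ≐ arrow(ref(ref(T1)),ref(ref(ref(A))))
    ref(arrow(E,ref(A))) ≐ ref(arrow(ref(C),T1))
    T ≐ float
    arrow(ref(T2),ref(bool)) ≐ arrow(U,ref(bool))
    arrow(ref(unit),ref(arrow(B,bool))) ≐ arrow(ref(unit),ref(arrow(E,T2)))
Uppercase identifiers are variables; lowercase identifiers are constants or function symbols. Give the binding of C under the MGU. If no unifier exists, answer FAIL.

Decompose arrow/2: ref(ref(C)) ≐ ref(ref(T1)),  ref(ref(ref(U))) ≐ ref(ref(ref(A))).
Decompose ref/1: ref(C) ≐ ref(T1).
Decompose ref/1: C ≐ T1.
Bind C := T1; substituting into the one remaining equation that mentions C gives: ref(arrow(E,ref(A))) ≐ ref(arrow(ref(T1),T1)).
Decompose ref/1: ref(ref(U)) ≐ ref(ref(A)).
Decompose ref/1: ref(U) ≐ ref(A).
Decompose ref/1: U ≐ A.
Bind U := A; substituting into the one remaining equation that mentions U gives: arrow(ref(T2),ref(bool)) ≐ arrow(A,ref(bool)).
Decompose ref/1: arrow(E,ref(A)) ≐ arrow(ref(T1),T1).
Decompose arrow/2: E ≐ ref(T1),  ref(A) ≐ T1.
Bind E := ref(T1); substituting into the one remaining equation that mentions E gives: arrow(ref(unit),ref(arrow(B,bool))) ≐ arrow(ref(unit),ref(arrow(ref(T1),T2))).
Bind T1 := ref(A); substituting into the one remaining equation that mentions T1 gives: arrow(ref(unit),ref(arrow(B,bool))) ≐ arrow(ref(unit),ref(arrow(ref(ref(A)),T2))). Substituting into the earlier bindings gives C := ref(A), E := ref(ref(A)).
Bind T := float; no other remaining equation mentions T.
Decompose arrow/2: ref(T2) ≐ A,  ref(bool) ≐ ref(bool).
Bind A := ref(T2); substituting into the one remaining equation that mentions A gives: arrow(ref(unit),ref(arrow(B,bool))) ≐ arrow(ref(unit),ref(arrow(ref(ref(ref(T2))),T2))). Substituting into the earlier bindings gives C := ref(ref(T2)), U := ref(T2), E := ref(ref(ref(T2))), T1 := ref(ref(T2)).
Delete trivial equation ref(bool) ≐ ref(bool).
Decompose arrow/2: ref(unit) ≐ ref(unit),  ref(arrow(B,bool)) ≐ ref(arrow(ref(ref(ref(T2))),T2)).
Delete trivial equation ref(unit) ≐ ref(unit).
Decompose ref/1: arrow(B,bool) ≐ arrow(ref(ref(ref(T2))),T2).
Decompose arrow/2: B ≐ ref(ref(ref(T2))),  bool ≐ T2.
Bind B := ref(ref(ref(T2))); no other remaining equation mentions B.
Bind T2 := bool. Substituting into the earlier bindings gives C := ref(ref(bool)), U := ref(bool), E := ref(ref(ref(bool))), T1 := ref(ref(bool)), A := ref(bool), B := ref(ref(ref(bool))).
MGU = { C ↦ ref(ref(bool)), U ↦ ref(bool), E ↦ ref(ref(ref(bool))), T1 ↦ ref(ref(bool)), T ↦ float, A ↦ ref(bool), B ↦ ref(ref(ref(bool))), T2 ↦ bool }, so C ↦ ref(ref(bool)).

ref(ref(bool))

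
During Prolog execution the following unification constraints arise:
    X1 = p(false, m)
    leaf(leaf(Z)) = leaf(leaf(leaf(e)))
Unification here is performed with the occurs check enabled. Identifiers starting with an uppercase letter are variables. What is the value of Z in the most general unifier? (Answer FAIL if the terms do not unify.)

leaf(e)

Bind X1 := p(false, m); no other remaining equation mentions X1.
Decompose leaf/1: leaf(Z) = leaf(leaf(e)).
Decompose leaf/1: Z = leaf(e).
Bind Z := leaf(e).
MGU = { X1 = p(false, m), Z = leaf(e) }, so Z = leaf(e).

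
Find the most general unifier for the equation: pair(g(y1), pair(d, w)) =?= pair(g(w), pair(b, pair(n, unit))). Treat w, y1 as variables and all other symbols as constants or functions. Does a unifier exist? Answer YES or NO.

Decompose pair/2: g(y1) =?= g(w),  pair(d, w) =?= pair(b, pair(n, unit)).
Decompose g/1: y1 =?= w.
Bind y1 := w; no other remaining equation mentions y1.
Decompose pair/2: d =?= b,  w =?= pair(n, unit).
Clash: constants d and b differ; no unifier exists.

NO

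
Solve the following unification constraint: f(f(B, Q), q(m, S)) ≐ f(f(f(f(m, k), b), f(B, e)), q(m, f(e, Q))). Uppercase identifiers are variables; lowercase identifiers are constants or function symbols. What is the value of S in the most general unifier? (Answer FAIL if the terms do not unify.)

f(e, f(f(f(m, k), b), e))

Decompose f/2: f(B, Q) ≐ f(f(f(m, k), b), f(B, e)),  q(m, S) ≐ q(m, f(e, Q)).
Decompose f/2: B ≐ f(f(m, k), b),  Q ≐ f(B, e).
Bind B := f(f(m, k), b); substituting into the one remaining equation that mentions B gives: Q ≐ f(f(f(m, k), b), e).
Bind Q := f(f(f(m, k), b), e); substituting into the remaining equation gives: q(m, S) ≐ q(m, f(e, f(f(f(m, k), b), e))).
Decompose q/2: m ≐ m,  S ≐ f(e, f(f(f(m, k), b), e)).
Delete trivial equation m ≐ m.
Bind S := f(e, f(f(f(m, k), b), e)).
MGU = { B := f(f(m, k), b), Q := f(f(f(m, k), b), e), S := f(e, f(f(f(m, k), b), e)) }, so S := f(e, f(f(f(m, k), b), e)).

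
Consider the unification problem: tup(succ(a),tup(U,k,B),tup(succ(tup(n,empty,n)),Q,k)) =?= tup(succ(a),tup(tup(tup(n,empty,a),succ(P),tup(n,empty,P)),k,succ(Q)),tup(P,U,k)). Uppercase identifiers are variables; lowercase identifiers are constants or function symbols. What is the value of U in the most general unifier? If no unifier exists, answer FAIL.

Decompose tup/3: succ(a) =?= succ(a),  tup(U,k,B) =?= tup(tup(tup(n,empty,a),succ(P),tup(n,empty,P)),k,succ(Q)),  tup(succ(tup(n,empty,n)),Q,k) =?= tup(P,U,k).
Delete trivial equation succ(a) =?= succ(a).
Decompose tup/3: U =?= tup(tup(n,empty,a),succ(P),tup(n,empty,P)),  k =?= k,  B =?= succ(Q).
Bind U := tup(tup(n,empty,a),succ(P),tup(n,empty,P)); substituting into the one remaining equation that mentions U gives: tup(succ(tup(n,empty,n)),Q,k) =?= tup(P,tup(tup(n,empty,a),succ(P),tup(n,empty,P)),k).
Delete trivial equation k =?= k.
Bind B := succ(Q); no other remaining equation mentions B.
Decompose tup/3: succ(tup(n,empty,n)) =?= P,  Q =?= tup(tup(n,empty,a),succ(P),tup(n,empty,P)),  k =?= k.
Bind P := succ(tup(n,empty,n)); substituting into the one remaining equation that mentions P gives: Q =?= tup(tup(n,empty,a),succ(succ(tup(n,empty,n))),tup(n,empty,succ(tup(n,empty,n)))). Substituting into the earlier binding gives U := tup(tup(n,empty,a),succ(succ(tup(n,empty,n))),tup(n,empty,succ(tup(n,empty,n)))).
Bind Q := tup(tup(n,empty,a),succ(succ(tup(n,empty,n))),tup(n,empty,succ(tup(n,empty,n)))); no other remaining equation mentions Q. Substituting into the earlier binding gives B := succ(tup(tup(n,empty,a),succ(succ(tup(n,empty,n))),tup(n,empty,succ(tup(n,empty,n))))).
Delete trivial equation k =?= k.
MGU = { U -> tup(tup(n,empty,a),succ(succ(tup(n,empty,n))),tup(n,empty,succ(tup(n,empty,n)))), B -> succ(tup(tup(n,empty,a),succ(succ(tup(n,empty,n))),tup(n,empty,succ(tup(n,empty,n))))), P -> succ(tup(n,empty,n)), Q -> tup(tup(n,empty,a),succ(succ(tup(n,empty,n))),tup(n,empty,succ(tup(n,empty,n)))) }, so U -> tup(tup(n,empty,a),succ(succ(tup(n,empty,n))),tup(n,empty,succ(tup(n,empty,n)))).

tup(tup(n,empty,a),succ(succ(tup(n,empty,n))),tup(n,empty,succ(tup(n,empty,n))))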